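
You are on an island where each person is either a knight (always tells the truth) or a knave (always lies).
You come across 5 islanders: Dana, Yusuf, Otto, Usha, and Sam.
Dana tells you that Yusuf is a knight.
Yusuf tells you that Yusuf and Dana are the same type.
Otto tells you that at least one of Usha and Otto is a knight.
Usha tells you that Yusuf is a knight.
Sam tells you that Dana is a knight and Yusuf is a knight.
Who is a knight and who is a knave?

Suppose Dana is a knave. Then Dana's statement "Yusuf is a knight" would have to be false. Checking the 16 ways to assign the others, none is consistent with every speaker.
(For instance, with Yusuf=knight, Otto=knight, Usha=knight, Sam=knight, Dana's claim "Yusuf is a knight" comes out true where it would need to be false.)
So Dana must be a knight, making "Yusuf is a knight" true. Taking Dana=knight, Yusuf=knight, Otto=knight, Usha=knight, Sam=knight, each remaining statement checks out:
  Yusuf (knight): "Yusuf and Dana are the same type" — true. ✓
  Otto (knight): "at least one of Usha and Otto is a knight" — true. ✓
  Usha (knight): "Yusuf is a knight" — true. ✓
  Sam (knight): "Dana is a knight and Yusuf is a knight" — true. ✓
This is the unique consistent assignment.

Knights: Dana, Yusuf, Otto, Usha, and Sam. Knaves: none.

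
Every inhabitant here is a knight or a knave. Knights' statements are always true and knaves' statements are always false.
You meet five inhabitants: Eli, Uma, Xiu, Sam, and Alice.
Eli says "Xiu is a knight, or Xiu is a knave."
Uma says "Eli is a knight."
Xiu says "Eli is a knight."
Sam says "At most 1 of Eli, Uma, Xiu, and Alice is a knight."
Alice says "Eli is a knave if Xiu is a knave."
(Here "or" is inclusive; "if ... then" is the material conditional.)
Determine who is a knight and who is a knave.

Eli is a knight, Uma is a knight, Xiu is a knight, Sam is a knave, and Alice is a knight.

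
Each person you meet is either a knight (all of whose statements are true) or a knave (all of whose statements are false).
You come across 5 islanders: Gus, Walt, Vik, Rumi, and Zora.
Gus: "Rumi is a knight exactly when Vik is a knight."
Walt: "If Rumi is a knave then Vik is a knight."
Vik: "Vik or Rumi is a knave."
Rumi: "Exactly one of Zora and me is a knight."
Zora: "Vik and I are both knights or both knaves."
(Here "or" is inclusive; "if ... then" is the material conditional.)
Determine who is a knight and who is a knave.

Knights: Walt and Vik. Knaves: Gus, Rumi, and Zora.

Gus (knave): "Rumi is a knight exactly when Vik is a knight" — False. ✓
Walt (knight): "if Rumi is a knave then Vik is a knight" — true. ✓
Vik (knight): "Vik or Rumi is a knave" — true. ✓
As a knave, Rumi's statement "exactly one of Zora and me is a knight" should be False; it is.
Zora is a knave, so "Vik and I are both knights or both knaves" must be False — and it is.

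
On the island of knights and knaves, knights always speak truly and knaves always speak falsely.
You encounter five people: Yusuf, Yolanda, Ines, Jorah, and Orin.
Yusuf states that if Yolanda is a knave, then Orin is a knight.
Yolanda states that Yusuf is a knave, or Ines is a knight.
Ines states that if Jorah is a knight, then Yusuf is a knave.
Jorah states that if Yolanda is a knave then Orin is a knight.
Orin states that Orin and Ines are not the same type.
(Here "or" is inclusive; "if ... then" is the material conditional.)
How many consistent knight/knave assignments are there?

Consistent assignments:
  Yusuf=knight, Yolanda=knave, Ines=knave, Jorah=knight, Orin=knight

1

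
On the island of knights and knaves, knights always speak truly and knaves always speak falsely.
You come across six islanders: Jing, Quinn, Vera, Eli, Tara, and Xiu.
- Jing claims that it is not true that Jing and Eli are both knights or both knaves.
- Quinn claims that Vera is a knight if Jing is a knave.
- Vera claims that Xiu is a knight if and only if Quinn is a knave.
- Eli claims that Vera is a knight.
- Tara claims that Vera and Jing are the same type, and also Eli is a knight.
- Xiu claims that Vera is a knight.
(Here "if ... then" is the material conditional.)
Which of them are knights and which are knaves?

Jing is a knave, Quinn is a knave, Vera is a knave, Eli is a knave, Tara is a knave, and Xiu is a knave.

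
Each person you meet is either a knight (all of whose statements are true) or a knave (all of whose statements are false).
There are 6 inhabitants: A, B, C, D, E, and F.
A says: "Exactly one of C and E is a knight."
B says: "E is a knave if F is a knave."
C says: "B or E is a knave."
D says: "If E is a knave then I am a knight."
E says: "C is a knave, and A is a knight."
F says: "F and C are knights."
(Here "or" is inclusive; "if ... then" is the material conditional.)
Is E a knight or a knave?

E is a knave.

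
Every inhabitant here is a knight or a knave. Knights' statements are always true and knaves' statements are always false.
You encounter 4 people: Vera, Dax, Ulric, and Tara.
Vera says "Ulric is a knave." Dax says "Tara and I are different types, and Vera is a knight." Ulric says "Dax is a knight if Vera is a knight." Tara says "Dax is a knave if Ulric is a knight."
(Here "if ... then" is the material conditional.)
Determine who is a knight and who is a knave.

Vera is a knave, and the claim "Ulric is a knave" is indeed False.
As a knave, Dax's statement "Tara and I are different types, and Vera is a knight" should be False; it is.
Since Ulric is a knight, "Dax is a knight if Vera is a knight" needs to be true, which holds.
Tara (knight): "Dax is a knave if Ulric is a knight" — true. ✓

Knights: Ulric and Tara. Knaves: Vera and Dax.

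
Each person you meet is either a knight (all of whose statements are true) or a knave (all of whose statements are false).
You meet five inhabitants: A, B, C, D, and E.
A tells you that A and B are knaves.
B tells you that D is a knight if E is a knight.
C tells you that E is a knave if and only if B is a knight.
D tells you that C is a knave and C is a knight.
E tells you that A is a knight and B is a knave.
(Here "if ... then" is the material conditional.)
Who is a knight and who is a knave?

As a knave, A's statement "A and B are knaves" should be False; it is.
As a knight, B's statement "D is a knight if E is a knight" should be True; it is.
Since C is a knight, "E is a knave if and only if B is a knight" needs to be True, which holds.
D is a knave, so "C is a knave and C is a knight" must be False — and it is.
E is a knave, so "A is a knight and B is a knave" must be False — and it is.

A is a knave, B is a knight, C is a knight, D is a knave, and E is a knave.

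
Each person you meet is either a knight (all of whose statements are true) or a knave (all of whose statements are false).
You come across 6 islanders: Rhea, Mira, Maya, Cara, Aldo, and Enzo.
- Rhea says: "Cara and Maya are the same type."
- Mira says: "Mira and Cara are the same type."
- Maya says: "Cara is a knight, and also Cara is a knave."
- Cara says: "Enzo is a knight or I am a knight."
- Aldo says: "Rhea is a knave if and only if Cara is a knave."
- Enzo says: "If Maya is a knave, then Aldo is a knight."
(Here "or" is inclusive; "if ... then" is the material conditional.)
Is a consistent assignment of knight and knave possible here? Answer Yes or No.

Yes

One consistent assignment: Rhea=knave, Mira=knight, Maya=knave, Cara=knight, Aldo=knave, Enzo=knave.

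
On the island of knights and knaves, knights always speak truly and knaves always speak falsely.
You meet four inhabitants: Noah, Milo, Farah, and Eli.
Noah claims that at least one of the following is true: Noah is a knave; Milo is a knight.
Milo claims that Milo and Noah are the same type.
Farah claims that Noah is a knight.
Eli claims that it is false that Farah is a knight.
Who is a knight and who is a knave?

Knights: Noah, Milo, and Farah. Knaves: Eli.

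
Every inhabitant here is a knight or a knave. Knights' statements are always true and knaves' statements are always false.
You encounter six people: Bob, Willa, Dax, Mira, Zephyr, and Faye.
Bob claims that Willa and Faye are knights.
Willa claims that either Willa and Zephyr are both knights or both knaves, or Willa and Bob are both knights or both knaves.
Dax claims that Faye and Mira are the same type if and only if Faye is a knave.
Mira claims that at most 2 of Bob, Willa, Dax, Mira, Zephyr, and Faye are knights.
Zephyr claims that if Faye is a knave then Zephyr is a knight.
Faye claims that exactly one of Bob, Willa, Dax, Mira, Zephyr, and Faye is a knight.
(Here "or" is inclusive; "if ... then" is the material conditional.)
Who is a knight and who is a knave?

Bob is a knave, Willa is a knight, Dax is a knight, Mira is a knave, Zephyr is a knight, and Faye is a knave.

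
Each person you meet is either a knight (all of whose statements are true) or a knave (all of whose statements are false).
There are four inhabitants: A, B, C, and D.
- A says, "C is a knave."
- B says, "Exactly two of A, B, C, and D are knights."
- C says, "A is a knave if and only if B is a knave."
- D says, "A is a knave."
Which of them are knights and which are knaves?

A is a knight, and the claim "C is a knave" is indeed true.
B is a knave, so "exactly two of A, B, C, and D are knights" must be false — and it is.
C (knave): "A is a knave if and only if B is a knave" — false. ✓
D is a knave, and the claim "A is a knave" is indeed false.

A is a knight, B is a knave, C is a knave, and D is a knave.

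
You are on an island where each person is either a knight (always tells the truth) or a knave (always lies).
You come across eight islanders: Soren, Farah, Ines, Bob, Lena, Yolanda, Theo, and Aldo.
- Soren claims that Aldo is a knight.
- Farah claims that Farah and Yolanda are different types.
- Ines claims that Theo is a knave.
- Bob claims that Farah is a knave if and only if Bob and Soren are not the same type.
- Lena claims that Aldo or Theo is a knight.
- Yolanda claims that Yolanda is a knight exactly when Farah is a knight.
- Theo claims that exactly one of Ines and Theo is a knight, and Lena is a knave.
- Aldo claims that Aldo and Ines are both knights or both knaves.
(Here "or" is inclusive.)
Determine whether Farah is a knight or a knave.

Farah is a knight.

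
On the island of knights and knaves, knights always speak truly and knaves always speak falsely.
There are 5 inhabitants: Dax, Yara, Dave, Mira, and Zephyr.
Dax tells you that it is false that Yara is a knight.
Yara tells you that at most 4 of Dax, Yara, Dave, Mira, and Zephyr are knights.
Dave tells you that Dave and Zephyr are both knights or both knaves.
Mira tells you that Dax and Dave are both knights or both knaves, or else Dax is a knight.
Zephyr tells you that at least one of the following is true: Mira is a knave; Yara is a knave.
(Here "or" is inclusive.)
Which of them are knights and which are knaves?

Dax is a knave; "it is false that Yara is a knight" is False, as required.
Yara is a knight, so "at most 4 of Dax, Yara, Dave, Mira, and Zephyr are knights" must be True — and it is.
Dave (knight): "Dave and Zephyr are both knights or both knaves" — True. ✓
Mira is a knave, and the claim "Dax and Dave are both knights or both knaves, or else Dax is a knight" is indeed False.
Zephyr is a knight, so "at least one of the following is true: Mira is a knave; Yara is a knave" must be True — and it is.

Dax is a knave, Yara is a knight, Dave is a knight, Mira is a knave, and Zephyr is a knight.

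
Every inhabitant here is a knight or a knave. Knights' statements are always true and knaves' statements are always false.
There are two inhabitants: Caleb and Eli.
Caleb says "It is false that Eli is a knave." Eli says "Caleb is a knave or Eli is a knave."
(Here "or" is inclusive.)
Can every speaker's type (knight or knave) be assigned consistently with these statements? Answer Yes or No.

Checking all 4 assignments, each has at least one speaker whose statement's truth value contradicts their type.

No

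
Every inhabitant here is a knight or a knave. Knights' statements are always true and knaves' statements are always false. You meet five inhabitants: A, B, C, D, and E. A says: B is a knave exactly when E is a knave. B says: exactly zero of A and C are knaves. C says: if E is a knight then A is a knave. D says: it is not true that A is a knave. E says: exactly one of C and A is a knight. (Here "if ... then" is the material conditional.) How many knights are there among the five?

The unique consistent assignment is A=knave, B=knave, C=knight, D=knave, E=knight.
That has 2 knights.

2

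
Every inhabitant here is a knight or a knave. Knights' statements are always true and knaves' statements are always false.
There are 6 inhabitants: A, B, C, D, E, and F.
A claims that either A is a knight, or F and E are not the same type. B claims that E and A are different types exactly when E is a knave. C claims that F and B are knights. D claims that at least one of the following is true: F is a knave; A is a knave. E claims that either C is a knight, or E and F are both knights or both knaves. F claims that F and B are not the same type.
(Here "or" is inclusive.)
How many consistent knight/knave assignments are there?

1

Consistent assignments:
  A=knave, B=knave, C=knave, D=knight, E=knight, F=knight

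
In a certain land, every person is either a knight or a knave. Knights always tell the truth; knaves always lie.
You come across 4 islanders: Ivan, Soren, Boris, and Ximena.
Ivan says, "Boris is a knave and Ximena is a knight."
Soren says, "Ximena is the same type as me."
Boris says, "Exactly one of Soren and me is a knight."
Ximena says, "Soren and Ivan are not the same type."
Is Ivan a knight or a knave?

Consistent assignments: {Ivan=knight, Soren=knave, Boris=knave, Ximena=knight}
In every consistent assignment, Ivan is a knight.

Ivan is a knight.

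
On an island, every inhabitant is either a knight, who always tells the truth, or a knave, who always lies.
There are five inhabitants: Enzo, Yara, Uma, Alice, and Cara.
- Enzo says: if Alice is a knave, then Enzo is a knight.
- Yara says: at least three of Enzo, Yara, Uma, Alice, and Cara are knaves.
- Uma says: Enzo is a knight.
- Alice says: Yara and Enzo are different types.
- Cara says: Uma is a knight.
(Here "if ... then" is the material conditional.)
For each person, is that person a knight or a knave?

Since Enzo is a knight, "if Alice is a knave, then Enzo is a knight" needs to be true, which holds.
Yara is a knave, so "at least three of Enzo, Yara, Uma, Alice, and Cara are knaves" must be False — and it is.
Since Uma is a knight, "Enzo is a knight" needs to be true, which holds.
Alice (knight): "Yara and Enzo are different types" — true. ✓
Cara is a knight, and the claim "Uma is a knight" is indeed true.

Knights: Enzo, Uma, Alice, and Cara. Knaves: Yara.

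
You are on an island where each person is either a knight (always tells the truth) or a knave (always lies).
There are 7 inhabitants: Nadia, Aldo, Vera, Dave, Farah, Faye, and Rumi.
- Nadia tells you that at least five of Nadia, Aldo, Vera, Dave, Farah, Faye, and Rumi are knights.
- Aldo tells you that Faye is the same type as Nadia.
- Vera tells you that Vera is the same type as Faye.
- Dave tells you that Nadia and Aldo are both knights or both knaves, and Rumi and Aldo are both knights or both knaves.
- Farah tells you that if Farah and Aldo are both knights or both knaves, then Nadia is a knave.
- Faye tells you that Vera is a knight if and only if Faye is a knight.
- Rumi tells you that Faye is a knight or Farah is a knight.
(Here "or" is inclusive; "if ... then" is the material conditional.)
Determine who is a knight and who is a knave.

Nadia is a knave, Aldo is a knave, Vera is a knight, Dave is a knave, Farah is a knight, Faye is a knight, and Rumi is a knight.

Since Nadia is a knave, "at least five of Nadia, Aldo, Vera, Dave, Farah, Faye, and Rumi are knights" needs to be False, which holds.
Aldo is a knave; "Faye is the same type as Nadia" is False, as required.
Vera is a knight, and the claim "Vera is the same type as Faye" is indeed true.
As a knave, Dave's statement "Nadia and Aldo are both knights or both knaves, and Rumi and Aldo are both knights or both knaves" should be False; it is.
As a knight, Farah's statement "if Farah and Aldo are both knights or both knaves, then Nadia is a knave" should be true; it is.
Faye is a knight; "Vera is a knight if and only if Faye is a knight" is true, as required.
Rumi is a knight, and the claim "Faye is a knight or Farah is a knight" is indeed true.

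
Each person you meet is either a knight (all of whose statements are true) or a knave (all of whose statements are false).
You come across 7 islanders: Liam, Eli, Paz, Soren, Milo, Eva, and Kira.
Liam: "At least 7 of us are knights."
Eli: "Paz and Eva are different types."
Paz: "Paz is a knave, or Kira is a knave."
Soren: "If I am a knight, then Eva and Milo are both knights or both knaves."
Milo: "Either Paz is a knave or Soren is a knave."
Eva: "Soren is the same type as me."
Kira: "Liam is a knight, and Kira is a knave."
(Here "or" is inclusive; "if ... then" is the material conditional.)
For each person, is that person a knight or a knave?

Liam is a knave, Eli is a knight, Paz is a knight, Soren is a knight, Milo is a knave, Eva is a knave, and Kira is a knave.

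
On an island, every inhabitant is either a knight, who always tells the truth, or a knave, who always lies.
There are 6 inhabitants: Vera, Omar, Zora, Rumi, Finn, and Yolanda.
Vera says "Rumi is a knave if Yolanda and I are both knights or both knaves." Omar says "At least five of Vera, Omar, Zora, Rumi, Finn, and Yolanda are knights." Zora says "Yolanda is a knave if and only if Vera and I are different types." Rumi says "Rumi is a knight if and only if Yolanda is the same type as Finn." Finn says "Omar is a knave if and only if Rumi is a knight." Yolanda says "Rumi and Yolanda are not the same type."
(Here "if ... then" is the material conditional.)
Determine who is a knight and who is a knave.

Vera is a knight, so "Rumi is a knave if Yolanda and I are both knights or both knaves" must be true — and it is.
Omar is a knight, so "at least five of Vera, Omar, Zora, Rumi, Finn, and Yolanda are knights" must be true — and it is.
Zora is a knight, so "Yolanda is a knave if and only if Vera and I are different types" must be true — and it is.
Since Rumi is a knave, "Rumi is a knight if and only if Yolanda is the same type as Finn" needs to be false, which holds.
Finn (knight): "Omar is a knave if and only if Rumi is a knight" — true. ✓
Yolanda is a knight, so "Rumi and Yolanda are not the same type" must be true — and it is.

Vera is a knight, Omar is a knight, Zora is a knight, Rumi is a knave, Finn is a knight, and Yolanda is a knight.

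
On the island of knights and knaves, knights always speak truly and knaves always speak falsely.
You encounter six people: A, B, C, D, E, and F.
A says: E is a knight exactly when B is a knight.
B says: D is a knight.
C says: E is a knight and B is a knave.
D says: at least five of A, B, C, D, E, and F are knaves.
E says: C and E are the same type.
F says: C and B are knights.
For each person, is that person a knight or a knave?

Knights: C and E. Knaves: A, B, D, and F.

As a knave, A's statement "E is a knight exactly when B is a knight" should be False; it is.
Since B is a knave, "D is a knight" needs to be False, which holds.
As a knight, C's statement "E is a knight and B is a knave" should be True; it is.
Since D is a knave, "at least five of A, B, C, D, E, and F are knaves" needs to be False, which holds.
E is a knight, so "C and E are the same type" must be True — and it is.
F is a knave, and the claim "C and B are knights" is indeed False.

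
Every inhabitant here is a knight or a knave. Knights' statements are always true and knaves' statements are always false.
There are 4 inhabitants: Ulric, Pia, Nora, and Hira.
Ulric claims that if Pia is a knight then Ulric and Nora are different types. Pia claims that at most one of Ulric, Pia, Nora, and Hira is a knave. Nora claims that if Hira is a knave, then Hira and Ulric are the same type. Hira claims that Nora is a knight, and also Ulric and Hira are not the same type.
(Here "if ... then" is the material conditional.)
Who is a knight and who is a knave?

Suppose Ulric is a knave. Then Ulric's statement "if Pia is a knight then Ulric and Nora are different types" would have to be false. Checking the 8 ways to assign the others, none is consistent with every speaker.
(For instance, with Pia=knave, Nora=knave, Hira=knave, Ulric's claim "if Pia is a knight then Ulric and Nora are different types" comes out true where it would need to be false.)
So Ulric must be a knight, making "if Pia is a knight then Ulric and Nora are different types" true. Taking Ulric=knight, Pia=knave, Nora=knave, Hira=knave, each remaining statement checks out:
  Pia (knave): "at most one of Ulric, Pia, Nora, and Hira is a knave" — false. ✓
  Nora (knave): "if Hira is a knave, then Hira and Ulric are the same type" — false. ✓
  Hira (knave): "Nora is a knight, and also Ulric and Hira are not the same type" — false. ✓
This is the unique consistent assignment.

Ulric is a knight, Pia is a knave, Nora is a knave, and Hira is a knave.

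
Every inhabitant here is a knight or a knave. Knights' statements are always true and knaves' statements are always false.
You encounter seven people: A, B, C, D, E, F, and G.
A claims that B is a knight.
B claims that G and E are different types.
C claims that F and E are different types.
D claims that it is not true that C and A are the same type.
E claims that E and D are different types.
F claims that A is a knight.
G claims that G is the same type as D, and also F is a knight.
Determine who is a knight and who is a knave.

A (knave): "B is a knight" — false. ✓
As a knave, B's statement "G and E are different types" should be false; it is.
C is a knave; "F and E are different types" is false, as required.
D is a knave; "it is not true that C and A are the same type" is false, as required.
E is a knave, so "E and D are different types" must be false — and it is.
F is a knave, and the claim "A is a knight" is indeed false.
G (knave): "G is the same type as D, and also F is a knight" — false. ✓

A is a knave, B is a knave, C is a knave, D is a knave, E is a knave, F is a knave, and G is a knave.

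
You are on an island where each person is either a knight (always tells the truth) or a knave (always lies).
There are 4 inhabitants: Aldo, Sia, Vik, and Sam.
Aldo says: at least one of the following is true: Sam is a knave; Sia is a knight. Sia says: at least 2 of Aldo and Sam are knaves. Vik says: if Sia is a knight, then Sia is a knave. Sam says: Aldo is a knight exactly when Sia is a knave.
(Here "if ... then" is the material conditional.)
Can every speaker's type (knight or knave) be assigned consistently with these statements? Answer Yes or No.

No

Checking all 16 assignments, each has at least one speaker whose statement's truth value contradicts their type.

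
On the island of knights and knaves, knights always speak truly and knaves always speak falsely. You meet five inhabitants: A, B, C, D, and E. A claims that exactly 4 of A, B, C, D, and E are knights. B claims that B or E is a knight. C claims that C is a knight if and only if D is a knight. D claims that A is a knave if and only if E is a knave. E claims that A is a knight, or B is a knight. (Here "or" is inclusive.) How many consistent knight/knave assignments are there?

3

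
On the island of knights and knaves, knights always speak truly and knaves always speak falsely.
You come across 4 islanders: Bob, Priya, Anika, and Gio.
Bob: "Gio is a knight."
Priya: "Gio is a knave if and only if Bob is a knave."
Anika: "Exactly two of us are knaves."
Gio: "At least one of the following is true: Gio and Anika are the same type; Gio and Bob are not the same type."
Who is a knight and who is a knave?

Bob is a knave; "Gio is a knight" is False, as required.
Since Priya is a knight, "Gio is a knave if and only if Bob is a knave" needs to be true, which holds.
Anika is a knight, so "exactly two of us are knaves" must be true — and it is.
Gio is a knave, and the claim "at least one of the following is true: Gio and Anika are the same type; Gio and Bob are not the same type" is indeed False.

Bob is a knave, Priya is a knight, Anika is a knight, and Gio is a knave.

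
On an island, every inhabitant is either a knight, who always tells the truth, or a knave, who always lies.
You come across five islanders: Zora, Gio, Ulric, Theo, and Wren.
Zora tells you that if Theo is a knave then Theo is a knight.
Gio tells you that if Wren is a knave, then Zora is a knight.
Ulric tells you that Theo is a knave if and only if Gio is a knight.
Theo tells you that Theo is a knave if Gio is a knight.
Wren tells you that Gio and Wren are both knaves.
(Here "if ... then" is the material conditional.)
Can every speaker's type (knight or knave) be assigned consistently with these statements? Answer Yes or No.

Checking all 32 assignments, each has at least one speaker whose statement's truth value contradicts their type.

No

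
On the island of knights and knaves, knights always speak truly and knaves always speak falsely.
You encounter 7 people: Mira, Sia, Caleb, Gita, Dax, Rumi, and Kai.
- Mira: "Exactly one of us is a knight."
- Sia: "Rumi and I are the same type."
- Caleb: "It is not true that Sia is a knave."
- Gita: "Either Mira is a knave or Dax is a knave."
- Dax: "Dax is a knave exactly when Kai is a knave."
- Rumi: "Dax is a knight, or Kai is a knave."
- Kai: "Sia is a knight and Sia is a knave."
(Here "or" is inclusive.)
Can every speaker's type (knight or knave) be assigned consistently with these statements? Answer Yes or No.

No

Checking all 128 assignments, each has at least one speaker whose statement's truth value contradicts their type.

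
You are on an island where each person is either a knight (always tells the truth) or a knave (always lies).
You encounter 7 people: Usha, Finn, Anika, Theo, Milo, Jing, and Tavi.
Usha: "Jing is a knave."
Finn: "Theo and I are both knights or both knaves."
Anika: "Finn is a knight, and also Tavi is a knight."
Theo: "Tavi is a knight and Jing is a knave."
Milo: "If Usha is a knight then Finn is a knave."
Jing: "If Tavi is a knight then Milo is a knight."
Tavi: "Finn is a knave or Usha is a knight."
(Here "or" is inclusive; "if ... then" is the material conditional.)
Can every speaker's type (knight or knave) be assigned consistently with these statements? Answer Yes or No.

One consistent assignment: Usha=knight, Finn=knight, Anika=knight, Theo=knight, Milo=knave, Jing=knave, Tavi=knight.

Yes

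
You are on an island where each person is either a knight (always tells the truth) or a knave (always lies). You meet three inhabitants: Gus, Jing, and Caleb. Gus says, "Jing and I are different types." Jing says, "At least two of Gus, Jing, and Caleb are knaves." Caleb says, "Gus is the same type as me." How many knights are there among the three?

2

The unique consistent assignment is Gus=knight, Jing=knave, Caleb=knight.
That has 2 knights.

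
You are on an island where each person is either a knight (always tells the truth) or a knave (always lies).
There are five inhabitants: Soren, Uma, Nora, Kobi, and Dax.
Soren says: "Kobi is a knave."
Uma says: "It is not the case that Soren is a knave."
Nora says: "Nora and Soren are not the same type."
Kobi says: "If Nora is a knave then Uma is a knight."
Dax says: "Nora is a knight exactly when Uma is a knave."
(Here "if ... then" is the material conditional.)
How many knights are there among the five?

3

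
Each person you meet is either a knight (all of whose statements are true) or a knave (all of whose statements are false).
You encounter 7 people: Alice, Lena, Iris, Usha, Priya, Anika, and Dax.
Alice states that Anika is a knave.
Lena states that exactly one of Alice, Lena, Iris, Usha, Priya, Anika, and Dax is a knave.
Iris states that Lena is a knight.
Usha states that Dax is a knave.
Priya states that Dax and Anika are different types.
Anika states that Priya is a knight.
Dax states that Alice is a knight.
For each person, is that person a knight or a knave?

Knights: Usha, Priya, and Anika. Knaves: Alice, Lena, Iris, and Dax.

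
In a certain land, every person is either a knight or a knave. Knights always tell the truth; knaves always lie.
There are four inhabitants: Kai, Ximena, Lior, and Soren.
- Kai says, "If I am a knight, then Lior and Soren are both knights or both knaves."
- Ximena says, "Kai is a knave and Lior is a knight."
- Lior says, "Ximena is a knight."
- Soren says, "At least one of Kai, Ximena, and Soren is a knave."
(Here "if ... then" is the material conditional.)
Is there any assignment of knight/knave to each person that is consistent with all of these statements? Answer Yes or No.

No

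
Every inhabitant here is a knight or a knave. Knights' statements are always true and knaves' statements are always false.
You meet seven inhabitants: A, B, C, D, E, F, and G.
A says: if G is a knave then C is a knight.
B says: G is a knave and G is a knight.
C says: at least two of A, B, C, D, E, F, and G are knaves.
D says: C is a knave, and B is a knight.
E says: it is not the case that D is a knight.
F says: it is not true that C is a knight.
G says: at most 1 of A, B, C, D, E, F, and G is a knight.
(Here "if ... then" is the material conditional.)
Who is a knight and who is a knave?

A is a knight, B is a knave, C is a knight, D is a knave, E is a knight, F is a knave, and G is a knave.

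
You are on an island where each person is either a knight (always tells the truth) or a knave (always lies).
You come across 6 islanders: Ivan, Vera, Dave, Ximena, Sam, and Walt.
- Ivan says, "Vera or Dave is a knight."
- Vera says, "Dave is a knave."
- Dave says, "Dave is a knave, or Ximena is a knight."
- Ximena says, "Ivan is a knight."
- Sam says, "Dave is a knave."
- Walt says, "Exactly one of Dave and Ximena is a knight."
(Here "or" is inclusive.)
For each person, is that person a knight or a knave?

Knights: Ivan, Dave, and Ximena. Knaves: Vera, Sam, and Walt.

Ivan is a knight; "Vera or Dave is a knight" is true, as required.
Since Vera is a knave, "Dave is a knave" needs to be False, which holds.
Dave is a knight, so "Dave is a knave, or Ximena is a knight" must be true — and it is.
Ximena (knight): "Ivan is a knight" — true. ✓
Sam is a knave, and the claim "Dave is a knave" is indeed False.
Walt is a knave; "exactly one of Dave and Ximena is a knight" is False, as required.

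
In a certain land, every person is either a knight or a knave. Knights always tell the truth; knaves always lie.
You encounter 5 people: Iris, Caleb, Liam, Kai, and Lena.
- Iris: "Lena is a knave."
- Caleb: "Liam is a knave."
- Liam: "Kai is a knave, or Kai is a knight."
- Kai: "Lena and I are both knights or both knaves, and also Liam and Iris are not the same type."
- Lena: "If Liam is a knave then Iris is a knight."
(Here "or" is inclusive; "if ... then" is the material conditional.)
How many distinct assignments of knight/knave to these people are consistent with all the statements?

2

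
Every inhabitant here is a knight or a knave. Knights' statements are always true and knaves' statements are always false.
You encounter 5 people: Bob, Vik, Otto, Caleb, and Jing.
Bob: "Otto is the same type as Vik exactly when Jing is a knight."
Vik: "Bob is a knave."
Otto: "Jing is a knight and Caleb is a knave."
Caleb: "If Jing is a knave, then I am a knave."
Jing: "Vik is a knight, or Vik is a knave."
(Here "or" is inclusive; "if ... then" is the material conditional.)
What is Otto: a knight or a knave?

Consistent assignments: {Bob=knight, Vik=knave, Otto=knave, Caleb=knight, Jing=knight}; {Bob=knave, Vik=knight, Otto=knave, Caleb=knight, Jing=knight}
In every consistent assignment, Otto is a knave.

Otto is a knave.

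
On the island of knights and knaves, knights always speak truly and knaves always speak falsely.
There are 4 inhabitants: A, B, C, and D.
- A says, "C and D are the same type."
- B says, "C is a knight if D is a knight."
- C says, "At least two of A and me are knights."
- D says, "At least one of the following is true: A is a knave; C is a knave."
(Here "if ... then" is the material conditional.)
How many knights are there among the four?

1

The unique consistent assignment is A=knave, B=knave, C=knave, D=knight.
That has 1 knight.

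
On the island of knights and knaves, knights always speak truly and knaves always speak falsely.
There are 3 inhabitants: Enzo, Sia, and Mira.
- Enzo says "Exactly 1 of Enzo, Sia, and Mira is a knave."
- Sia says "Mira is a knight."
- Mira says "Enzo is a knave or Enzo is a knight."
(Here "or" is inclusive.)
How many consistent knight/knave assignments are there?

0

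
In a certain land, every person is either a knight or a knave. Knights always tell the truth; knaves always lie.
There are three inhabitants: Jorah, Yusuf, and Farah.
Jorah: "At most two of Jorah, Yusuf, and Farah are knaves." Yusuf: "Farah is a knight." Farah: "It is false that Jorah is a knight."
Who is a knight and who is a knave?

Suppose Jorah is a knave. Then Jorah's statement "at most two of Jorah, Yusuf, and Farah are knaves" would have to be false. Checking the 4 ways to assign the others, none is consistent with every speaker.
(For instance, with Yusuf=knave, Farah=knave, Farah's claim "it is false that Jorah is a knight" comes out true where it would need to be false.)
So Jorah must be a knight, making "at most two of Jorah, Yusuf, and Farah are knaves" true. Taking Jorah=knight, Yusuf=knave, Farah=knave, each remaining statement checks out:
  Yusuf (knave): "Farah is a knight" — false. ✓
  Farah (knave): "it is false that Jorah is a knight" — false. ✓
This is the unique consistent assignment.

Jorah is a knight, Yusuf is a knave, and Farah is a knave.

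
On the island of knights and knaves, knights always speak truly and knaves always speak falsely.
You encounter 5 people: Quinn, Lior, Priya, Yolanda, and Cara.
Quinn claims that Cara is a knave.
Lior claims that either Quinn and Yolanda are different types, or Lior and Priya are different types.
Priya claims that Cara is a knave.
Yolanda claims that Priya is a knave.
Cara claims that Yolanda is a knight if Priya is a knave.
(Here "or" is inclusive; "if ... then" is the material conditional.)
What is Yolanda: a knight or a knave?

Yolanda is a knight.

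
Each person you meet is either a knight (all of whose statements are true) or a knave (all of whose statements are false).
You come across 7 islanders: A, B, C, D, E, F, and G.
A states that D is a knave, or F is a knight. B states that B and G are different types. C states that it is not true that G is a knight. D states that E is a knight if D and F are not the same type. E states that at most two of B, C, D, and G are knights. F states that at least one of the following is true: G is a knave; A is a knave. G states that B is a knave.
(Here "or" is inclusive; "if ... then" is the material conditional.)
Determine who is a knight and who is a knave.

A is a knight, B is a knight, C is a knight, D is a knight, E is a knave, F is a knight, and G is a knave.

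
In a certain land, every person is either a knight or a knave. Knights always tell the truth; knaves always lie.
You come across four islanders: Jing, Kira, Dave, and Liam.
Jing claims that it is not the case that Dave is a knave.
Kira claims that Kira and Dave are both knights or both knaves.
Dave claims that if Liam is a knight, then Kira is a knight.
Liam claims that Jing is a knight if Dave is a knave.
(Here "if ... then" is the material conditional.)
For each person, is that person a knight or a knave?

Jing is a knight, Kira is a knight, Dave is a knight, and Liam is a knight.

Jing (knight): "it is not the case that Dave is a knave" — true. ✓
Since Kira is a knight, "Kira and Dave are both knights or both knaves" needs to be true, which holds.
Since Dave is a knight, "if Liam is a knight, then Kira is a knight" needs to be true, which holds.
Liam is a knight, so "Jing is a knight if Dave is a knave" must be true — and it is.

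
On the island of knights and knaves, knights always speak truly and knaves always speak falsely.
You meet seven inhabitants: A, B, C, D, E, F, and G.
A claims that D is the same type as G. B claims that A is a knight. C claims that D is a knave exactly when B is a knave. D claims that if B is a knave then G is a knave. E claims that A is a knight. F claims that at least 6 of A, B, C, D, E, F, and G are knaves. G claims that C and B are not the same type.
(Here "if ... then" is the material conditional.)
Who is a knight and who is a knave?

A (knave): "D is the same type as G" — false. ✓
Since B is a knave, "A is a knight" needs to be false, which holds.
C is a knight; "D is a knave exactly when B is a knave" is True, as required.
Since D is a knave, "if B is a knave then G is a knave" needs to be false, which holds.
Since E is a knave, "A is a knight" needs to be false, which holds.
F is a knave, and the claim "at least 6 of A, B, C, D, E, F, and G are knaves" is indeed false.
Since G is a knight, "C and B are not the same type" needs to be True, which holds.

A is a knave, B is a knave, C is a knight, D is a knave, E is a knave, F is a knave, and G is a knight.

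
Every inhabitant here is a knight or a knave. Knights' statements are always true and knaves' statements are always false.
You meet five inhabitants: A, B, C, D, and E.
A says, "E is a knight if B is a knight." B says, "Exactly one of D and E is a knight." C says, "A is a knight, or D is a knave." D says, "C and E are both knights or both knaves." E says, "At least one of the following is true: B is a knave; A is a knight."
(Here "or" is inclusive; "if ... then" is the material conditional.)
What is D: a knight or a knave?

D is a knight.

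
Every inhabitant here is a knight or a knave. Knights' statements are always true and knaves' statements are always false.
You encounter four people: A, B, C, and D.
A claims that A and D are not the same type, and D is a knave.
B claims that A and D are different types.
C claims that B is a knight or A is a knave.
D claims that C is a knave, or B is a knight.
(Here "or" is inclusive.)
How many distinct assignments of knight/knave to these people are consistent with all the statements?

2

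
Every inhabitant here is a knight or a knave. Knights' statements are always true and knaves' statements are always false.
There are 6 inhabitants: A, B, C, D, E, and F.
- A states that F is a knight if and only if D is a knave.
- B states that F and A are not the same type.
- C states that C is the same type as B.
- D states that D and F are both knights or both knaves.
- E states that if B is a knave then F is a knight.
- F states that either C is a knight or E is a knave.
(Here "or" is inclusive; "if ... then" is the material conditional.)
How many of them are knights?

5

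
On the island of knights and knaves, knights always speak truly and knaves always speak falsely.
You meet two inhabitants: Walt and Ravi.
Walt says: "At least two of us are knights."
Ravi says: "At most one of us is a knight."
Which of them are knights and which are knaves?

Walt is a knave and Ravi is a knight.

Walt is a knave, and the claim "at least two of us are knights" is indeed false.
Ravi (knight): "at most one of us is a knight" — True. ✓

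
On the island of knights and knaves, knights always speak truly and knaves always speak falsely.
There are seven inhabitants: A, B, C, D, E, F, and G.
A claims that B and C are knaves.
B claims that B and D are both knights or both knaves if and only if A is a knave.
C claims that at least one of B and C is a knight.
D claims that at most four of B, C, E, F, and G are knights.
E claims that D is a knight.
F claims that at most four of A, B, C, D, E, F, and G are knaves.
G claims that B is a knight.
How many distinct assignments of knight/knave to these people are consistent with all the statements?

1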